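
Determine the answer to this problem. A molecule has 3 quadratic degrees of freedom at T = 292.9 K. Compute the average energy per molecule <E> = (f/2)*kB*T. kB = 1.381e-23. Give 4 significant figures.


Step 1: f/2 = 3/2 = 1.5
Step 2: kB*T = 1.381e-23 * 292.9 = 4.045e-21
Step 3: <E> = 1.5 * 4.045e-21 = 6.067e-21 J

6.067e-21


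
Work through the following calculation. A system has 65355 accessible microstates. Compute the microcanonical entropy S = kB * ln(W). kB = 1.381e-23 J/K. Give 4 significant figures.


Step 1: ln(W) = ln(65355) = 11.09
Step 2: S = kB * ln(W) = 1.381e-23 * 11.09
Step 3: S = 1.531e-22 J/K

1.531e-22


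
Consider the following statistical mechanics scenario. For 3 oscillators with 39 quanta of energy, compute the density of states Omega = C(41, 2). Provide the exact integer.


Step 1: Use binomial coefficient C(41, 2)
Step 2: Numerator = 41! / 39!
Step 3: Denominator = 2!
Step 4: Omega = 820

820


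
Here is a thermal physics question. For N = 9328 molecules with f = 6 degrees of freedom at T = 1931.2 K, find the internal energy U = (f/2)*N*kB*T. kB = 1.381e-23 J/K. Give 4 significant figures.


Step 1: f/2 = 6/2 = 3.0
Step 2: N*kB*T = 9328*1.381e-23*1931.2 = 2.488e-16
Step 3: U = 3.0 * 2.488e-16 = 7.463e-16 J

7.463e-16


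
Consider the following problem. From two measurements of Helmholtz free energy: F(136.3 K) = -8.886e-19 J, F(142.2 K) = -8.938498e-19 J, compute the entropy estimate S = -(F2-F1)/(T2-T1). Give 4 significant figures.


Step 1: dF = F2 - F1 = -8.938498e-19 - (-8.886e-19) = -5.2498e-21 J
Step 2: dT = T2 - T1 = 142.2 - 136.3 = 5.9 K
Step 3: S = -dF/dT = -(-5.2498e-21)/5.9 = 8.898e-22 J/K

8.898e-22


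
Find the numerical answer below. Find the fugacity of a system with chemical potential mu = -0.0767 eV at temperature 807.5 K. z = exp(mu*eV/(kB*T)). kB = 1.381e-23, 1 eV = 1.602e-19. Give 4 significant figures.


Step 1: Convert mu to Joules: -0.0767*1.602e-19 = -1.229e-20 J
Step 2: kB*T = 1.381e-23*807.5 = 1.115e-20 J
Step 3: mu/(kB*T) = -1.102
Step 4: z = exp(-1.102) = 0.3323

0.3323


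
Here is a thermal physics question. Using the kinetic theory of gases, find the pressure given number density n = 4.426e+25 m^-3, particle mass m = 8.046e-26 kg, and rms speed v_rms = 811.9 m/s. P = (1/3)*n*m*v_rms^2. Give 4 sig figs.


Step 1: v_rms^2 = 811.9^2 = 6.592e+05
Step 2: n*m = 4.426e+25*8.046e-26 = 3.561
Step 3: P = (1/3)*3.561*6.592e+05 = 7.825e+05 Pa

7.825e+05


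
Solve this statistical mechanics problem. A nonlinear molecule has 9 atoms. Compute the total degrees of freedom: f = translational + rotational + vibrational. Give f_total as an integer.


Step 1: Translational DOF = 3
Step 2: Rotational DOF (nonlinear) = 3
Step 3: Vibrational DOF = 3*9 - 6 = 21
Step 4: Total = 3 + 3 + 21 = 27

27


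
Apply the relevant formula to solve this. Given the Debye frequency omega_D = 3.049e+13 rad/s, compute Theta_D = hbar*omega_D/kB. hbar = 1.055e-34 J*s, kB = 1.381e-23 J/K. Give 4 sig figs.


Step 1: hbar*omega_D = 1.055e-34 * 3.049e+13 = 3.217e-21 J
Step 2: Theta_D = 3.217e-21 / 1.381e-23
Step 3: Theta_D = 232.9 K

232.9


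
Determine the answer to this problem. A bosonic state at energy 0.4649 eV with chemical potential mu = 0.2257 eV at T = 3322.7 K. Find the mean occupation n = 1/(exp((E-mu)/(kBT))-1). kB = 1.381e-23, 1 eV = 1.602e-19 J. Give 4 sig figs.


Step 1: (E - mu) = 0.2392 eV
Step 2: x = (E-mu)*eV/(kB*T) = 0.2392*1.602e-19/(1.381e-23*3322.7) = 0.8351
Step 3: exp(x) = 2.305
Step 4: n = 1/(exp(x)-1) = 0.7663

0.7663


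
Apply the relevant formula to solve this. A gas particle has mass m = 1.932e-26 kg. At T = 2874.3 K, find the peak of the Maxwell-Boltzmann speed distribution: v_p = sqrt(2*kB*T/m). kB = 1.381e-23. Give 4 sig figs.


Step 1: Numerator = 2*kB*T = 2*1.381e-23*2874.3 = 7.939e-20
Step 2: Ratio = 7.939e-20 / 1.932e-26 = 4.109e+06
Step 3: v_p = sqrt(4.109e+06) = 2027 m/s

2027


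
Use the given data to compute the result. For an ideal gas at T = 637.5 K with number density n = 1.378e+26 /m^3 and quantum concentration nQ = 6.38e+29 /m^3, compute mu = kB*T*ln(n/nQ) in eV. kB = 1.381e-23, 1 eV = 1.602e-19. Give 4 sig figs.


Step 1: n/nQ = 1.378e+26/6.38e+29 = 0.000216
Step 2: ln(n/nQ) = -8.44
Step 3: mu = kB*T*ln(n/nQ) = 8.804e-21*-8.44 = -7.431e-20 J
Step 4: Convert to eV: -7.431e-20/1.602e-19 = -0.4638 eV

-0.4638


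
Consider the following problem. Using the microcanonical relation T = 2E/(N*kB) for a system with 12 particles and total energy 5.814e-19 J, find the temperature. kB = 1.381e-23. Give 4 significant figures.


Step 1: Numerator = 2*E = 2*5.814e-19 = 1.163e-18 J
Step 2: Denominator = N*kB = 12*1.381e-23 = 1.657e-22
Step 3: T = 1.163e-18 / 1.657e-22 = 7017 K

7017


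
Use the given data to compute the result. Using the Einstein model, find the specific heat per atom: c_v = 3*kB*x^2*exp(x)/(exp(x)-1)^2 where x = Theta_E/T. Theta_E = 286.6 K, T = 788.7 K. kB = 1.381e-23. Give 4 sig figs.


Step 1: x = Theta_E/T = 286.6/788.7 = 0.3634
Step 2: x^2 = 0.132
Step 3: exp(x) = 1.438
Step 4: c_v = 3*1.381e-23*0.132*1.438/(1.438-1)^2 = 4.098e-23

4.098e-23


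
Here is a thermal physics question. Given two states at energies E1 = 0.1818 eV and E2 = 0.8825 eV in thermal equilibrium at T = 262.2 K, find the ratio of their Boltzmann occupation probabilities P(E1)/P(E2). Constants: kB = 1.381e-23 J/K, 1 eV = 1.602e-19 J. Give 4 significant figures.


Step 1: Compute energy difference dE = E1 - E2 = 0.1818 - 0.8825 = -0.7007 eV
Step 2: Convert to Joules: dE_J = -0.7007 * 1.602e-19 = -1.123e-19 J
Step 3: Compute exponent = -dE_J / (kB * T) = -(-1.123e-19) / (1.381e-23 * 262.2) = 31
Step 4: P(E1)/P(E2) = exp(31) = 2.906e+13

2.906e+13


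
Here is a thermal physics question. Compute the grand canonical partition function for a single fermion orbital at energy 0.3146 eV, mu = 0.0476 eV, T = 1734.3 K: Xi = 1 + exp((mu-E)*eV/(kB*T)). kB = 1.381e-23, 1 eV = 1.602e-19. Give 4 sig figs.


Step 1: (mu - E) = 0.0476 - 0.3146 = -0.267 eV
Step 2: x = (mu-E)*eV/(kB*T) = -0.267*1.602e-19/(1.381e-23*1734.3) = -1.786
Step 3: exp(x) = 0.1676
Step 4: Xi = 1 + 0.1676 = 1.168

1.168


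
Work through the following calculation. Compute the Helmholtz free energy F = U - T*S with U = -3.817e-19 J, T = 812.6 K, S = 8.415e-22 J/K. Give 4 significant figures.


Step 1: T*S = 812.6 * 8.415e-22 = 6.838e-19 J
Step 2: F = U - T*S = -3.817e-19 - 6.838e-19
Step 3: F = -1.066e-18 J

-1.066e-18


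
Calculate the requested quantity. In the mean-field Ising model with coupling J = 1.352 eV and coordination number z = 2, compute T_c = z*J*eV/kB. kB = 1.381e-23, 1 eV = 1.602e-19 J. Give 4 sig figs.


Step 1: z*J = 2*1.352 = 2.704 eV
Step 2: Convert to Joules: 2.704*1.602e-19 = 4.332e-19 J
Step 3: T_c = 4.332e-19 / 1.381e-23 = 3.137e+04 K

3.137e+04


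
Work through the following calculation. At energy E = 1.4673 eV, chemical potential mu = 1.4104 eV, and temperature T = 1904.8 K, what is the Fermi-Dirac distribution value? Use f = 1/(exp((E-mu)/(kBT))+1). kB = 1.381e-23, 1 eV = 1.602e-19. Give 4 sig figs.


Step 1: (E - mu) = 1.4673 - 1.4104 = 0.0569 eV
Step 2: Convert: (E-mu)*eV = 9.115e-21 J
Step 3: x = (E-mu)*eV/(kB*T) = 0.3465
Step 4: f = 1/(exp(0.3465)+1) = 0.4142

0.4142


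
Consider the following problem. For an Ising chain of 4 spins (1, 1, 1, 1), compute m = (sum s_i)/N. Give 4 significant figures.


Step 1: Count up spins (+1): 4, down spins (-1): 0
Step 2: Total magnetization M = 4 - 0 = 4
Step 3: m = M/N = 4/4 = 1

1


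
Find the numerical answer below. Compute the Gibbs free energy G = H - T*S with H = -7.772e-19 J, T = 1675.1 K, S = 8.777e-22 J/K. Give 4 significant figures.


Step 1: T*S = 1675.1 * 8.777e-22 = 1.47e-18 J
Step 2: G = H - T*S = -7.772e-19 - 1.47e-18
Step 3: G = -2.247e-18 J

-2.247e-18


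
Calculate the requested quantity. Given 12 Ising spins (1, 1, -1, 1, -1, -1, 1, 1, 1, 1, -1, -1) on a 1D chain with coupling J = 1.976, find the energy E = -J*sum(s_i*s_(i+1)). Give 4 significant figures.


Step 1: Nearest-neighbor products: 1, -1, -1, -1, 1, -1, 1, 1, 1, -1, 1
Step 2: Sum of products = 1
Step 3: E = -1.976 * 1 = -1.976

-1.976


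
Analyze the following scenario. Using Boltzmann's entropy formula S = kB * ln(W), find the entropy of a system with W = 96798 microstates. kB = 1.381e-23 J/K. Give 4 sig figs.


Step 1: ln(W) = ln(96798) = 11.48
Step 2: S = kB * ln(W) = 1.381e-23 * 11.48
Step 3: S = 1.585e-22 J/K

1.585e-22


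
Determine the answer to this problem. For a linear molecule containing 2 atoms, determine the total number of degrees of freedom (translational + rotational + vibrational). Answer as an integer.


Step 1: Translational DOF = 3
Step 2: Rotational DOF (linear) = 2
Step 3: Vibrational DOF = 3*2 - 5 = 1
Step 4: Total = 3 + 2 + 1 = 6

6


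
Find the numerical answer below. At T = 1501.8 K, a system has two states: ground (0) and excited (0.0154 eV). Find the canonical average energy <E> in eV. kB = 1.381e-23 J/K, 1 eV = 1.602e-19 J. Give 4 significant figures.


Step 1: beta*E = 0.0154*1.602e-19/(1.381e-23*1501.8) = 0.119
Step 2: exp(-beta*E) = 0.8878
Step 3: <E> = 0.0154*0.8878/(1+0.8878) = 0.007243 eV

0.007243


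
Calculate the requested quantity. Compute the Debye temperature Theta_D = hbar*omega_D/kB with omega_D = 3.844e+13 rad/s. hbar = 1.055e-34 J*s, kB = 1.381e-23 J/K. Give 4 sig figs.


Step 1: hbar*omega_D = 1.055e-34 * 3.844e+13 = 4.055e-21 J
Step 2: Theta_D = 4.055e-21 / 1.381e-23
Step 3: Theta_D = 293.7 K

293.7


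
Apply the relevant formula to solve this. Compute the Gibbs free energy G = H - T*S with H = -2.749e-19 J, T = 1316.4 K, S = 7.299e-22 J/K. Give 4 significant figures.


Step 1: T*S = 1316.4 * 7.299e-22 = 9.608e-19 J
Step 2: G = H - T*S = -2.749e-19 - 9.608e-19
Step 3: G = -1.236e-18 J

-1.236e-18


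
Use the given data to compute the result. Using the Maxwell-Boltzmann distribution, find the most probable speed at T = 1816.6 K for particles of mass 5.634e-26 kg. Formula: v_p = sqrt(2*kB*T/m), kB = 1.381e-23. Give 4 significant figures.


Step 1: Numerator = 2*kB*T = 2*1.381e-23*1816.6 = 5.017e-20
Step 2: Ratio = 5.017e-20 / 5.634e-26 = 8.906e+05
Step 3: v_p = sqrt(8.906e+05) = 943.7 m/s

943.7


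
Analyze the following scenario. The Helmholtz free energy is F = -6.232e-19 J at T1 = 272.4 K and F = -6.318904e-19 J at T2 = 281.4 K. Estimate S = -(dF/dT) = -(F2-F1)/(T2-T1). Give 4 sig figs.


Step 1: dF = F2 - F1 = -6.318904e-19 - (-6.232e-19) = -8.6904e-21 J
Step 2: dT = T2 - T1 = 281.4 - 272.4 = 9 K
Step 3: S = -dF/dT = -(-8.6904e-21)/9 = 9.656e-22 J/K

9.656e-22


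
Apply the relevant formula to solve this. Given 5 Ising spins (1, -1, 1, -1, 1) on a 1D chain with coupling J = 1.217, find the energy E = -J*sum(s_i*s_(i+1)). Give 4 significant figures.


Step 1: Nearest-neighbor products: -1, -1, -1, -1
Step 2: Sum of products = -4
Step 3: E = -1.217 * -4 = 4.868

4.868


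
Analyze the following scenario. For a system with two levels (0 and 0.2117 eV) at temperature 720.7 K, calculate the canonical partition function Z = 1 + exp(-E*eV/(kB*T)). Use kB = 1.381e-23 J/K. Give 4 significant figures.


Step 1: Compute beta*E = E*eV/(kB*T) = 0.2117*1.602e-19/(1.381e-23*720.7) = 3.407
Step 2: exp(-beta*E) = exp(-3.407) = 0.03312
Step 3: Z = 1 + 0.03312 = 1.033

1.033


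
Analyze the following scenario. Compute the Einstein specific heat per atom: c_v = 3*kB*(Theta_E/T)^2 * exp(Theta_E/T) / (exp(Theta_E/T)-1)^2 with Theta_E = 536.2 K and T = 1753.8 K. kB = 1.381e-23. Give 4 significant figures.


Step 1: x = Theta_E/T = 536.2/1753.8 = 0.3057
Step 2: x^2 = 0.09347
Step 3: exp(x) = 1.358
Step 4: c_v = 3*1.381e-23*0.09347*1.358/(1.358-1)^2 = 4.111e-23

4.111e-23


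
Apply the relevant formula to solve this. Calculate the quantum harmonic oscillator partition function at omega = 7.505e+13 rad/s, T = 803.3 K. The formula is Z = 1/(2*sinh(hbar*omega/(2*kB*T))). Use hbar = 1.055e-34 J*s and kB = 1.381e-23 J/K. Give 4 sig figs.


Step 1: Compute x = hbar*omega/(kB*T) = 1.055e-34*7.505e+13/(1.381e-23*803.3) = 0.7137
Step 2: x/2 = 0.3569
Step 3: sinh(x/2) = 0.3645
Step 4: Z = 1/(2*0.3645) = 1.372

1.372


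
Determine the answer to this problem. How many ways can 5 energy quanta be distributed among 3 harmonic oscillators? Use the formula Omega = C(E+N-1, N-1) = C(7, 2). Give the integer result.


Step 1: Use binomial coefficient C(7, 2)
Step 2: Numerator = 7! / 5!
Step 3: Denominator = 2!
Step 4: Omega = 21

21


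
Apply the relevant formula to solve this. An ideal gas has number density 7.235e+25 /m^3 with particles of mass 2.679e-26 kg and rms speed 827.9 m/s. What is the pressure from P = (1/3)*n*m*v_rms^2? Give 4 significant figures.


Step 1: v_rms^2 = 827.9^2 = 6.854e+05
Step 2: n*m = 7.235e+25*2.679e-26 = 1.938
Step 3: P = (1/3)*1.938*6.854e+05 = 4.428e+05 Pa

4.428e+05


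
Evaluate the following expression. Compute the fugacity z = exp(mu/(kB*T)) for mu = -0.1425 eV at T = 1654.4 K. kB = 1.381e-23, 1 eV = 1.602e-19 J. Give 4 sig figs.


Step 1: Convert mu to Joules: -0.1425*1.602e-19 = -2.283e-20 J
Step 2: kB*T = 1.381e-23*1654.4 = 2.285e-20 J
Step 3: mu/(kB*T) = -0.9992
Step 4: z = exp(-0.9992) = 0.3682

0.3682


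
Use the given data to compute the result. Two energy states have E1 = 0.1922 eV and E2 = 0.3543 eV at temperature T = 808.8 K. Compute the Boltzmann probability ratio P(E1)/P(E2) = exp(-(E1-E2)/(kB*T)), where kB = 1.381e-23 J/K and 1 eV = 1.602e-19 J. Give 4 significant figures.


Step 1: Compute energy difference dE = E1 - E2 = 0.1922 - 0.3543 = -0.1621 eV
Step 2: Convert to Joules: dE_J = -0.1621 * 1.602e-19 = -2.597e-20 J
Step 3: Compute exponent = -dE_J / (kB * T) = -(-2.597e-20) / (1.381e-23 * 808.8) = 2.325
Step 4: P(E1)/P(E2) = exp(2.325) = 10.23

10.23


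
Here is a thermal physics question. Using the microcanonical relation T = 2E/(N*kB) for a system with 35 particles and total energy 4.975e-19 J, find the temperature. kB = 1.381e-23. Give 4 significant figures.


Step 1: Numerator = 2*E = 2*4.975e-19 = 9.95e-19 J
Step 2: Denominator = N*kB = 35*1.381e-23 = 4.833e-22
Step 3: T = 9.95e-19 / 4.833e-22 = 2059 K

2059


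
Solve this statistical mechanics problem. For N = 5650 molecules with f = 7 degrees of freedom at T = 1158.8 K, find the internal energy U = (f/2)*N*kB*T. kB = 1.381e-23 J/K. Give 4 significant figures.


Step 1: f/2 = 7/2 = 3.5
Step 2: N*kB*T = 5650*1.381e-23*1158.8 = 9.042e-17
Step 3: U = 3.5 * 9.042e-17 = 3.165e-16 J

3.165e-16


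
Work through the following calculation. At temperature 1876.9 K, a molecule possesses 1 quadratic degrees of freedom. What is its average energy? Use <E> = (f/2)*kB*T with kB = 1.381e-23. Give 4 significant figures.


Step 1: f/2 = 1/2 = 0.5
Step 2: kB*T = 1.381e-23 * 1876.9 = 2.592e-20
Step 3: <E> = 0.5 * 2.592e-20 = 1.296e-20 J

1.296e-20


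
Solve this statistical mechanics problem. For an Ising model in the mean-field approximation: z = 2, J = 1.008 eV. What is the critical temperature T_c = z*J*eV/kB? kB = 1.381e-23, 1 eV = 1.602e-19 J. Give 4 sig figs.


Step 1: z*J = 2*1.008 = 2.016 eV
Step 2: Convert to Joules: 2.016*1.602e-19 = 3.23e-19 J
Step 3: T_c = 3.23e-19 / 1.381e-23 = 2.339e+04 K

2.339e+04


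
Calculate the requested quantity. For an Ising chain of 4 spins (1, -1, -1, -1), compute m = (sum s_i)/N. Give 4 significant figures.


Step 1: Count up spins (+1): 1, down spins (-1): 3
Step 2: Total magnetization M = 1 - 3 = -2
Step 3: m = M/N = -2/4 = -0.5

-0.5


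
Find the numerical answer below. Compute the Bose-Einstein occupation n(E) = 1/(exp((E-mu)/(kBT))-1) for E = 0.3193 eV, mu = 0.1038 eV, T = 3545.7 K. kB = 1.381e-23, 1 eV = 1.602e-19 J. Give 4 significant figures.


Step 1: (E - mu) = 0.2155 eV
Step 2: x = (E-mu)*eV/(kB*T) = 0.2155*1.602e-19/(1.381e-23*3545.7) = 0.705
Step 3: exp(x) = 2.024
Step 4: n = 1/(exp(x)-1) = 0.9766

0.9766


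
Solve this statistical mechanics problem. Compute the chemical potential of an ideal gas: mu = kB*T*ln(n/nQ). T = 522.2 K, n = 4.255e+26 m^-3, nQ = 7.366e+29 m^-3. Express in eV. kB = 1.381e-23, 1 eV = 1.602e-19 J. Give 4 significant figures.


Step 1: n/nQ = 4.255e+26/7.366e+29 = 0.0005777
Step 2: ln(n/nQ) = -7.457
Step 3: mu = kB*T*ln(n/nQ) = 7.212e-21*-7.457 = -5.377e-20 J
Step 4: Convert to eV: -5.377e-20/1.602e-19 = -0.3357 eV

-0.3357


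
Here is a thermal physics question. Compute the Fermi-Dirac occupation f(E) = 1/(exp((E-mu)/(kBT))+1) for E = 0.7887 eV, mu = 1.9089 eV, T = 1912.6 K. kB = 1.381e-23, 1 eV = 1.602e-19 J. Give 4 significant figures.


Step 1: (E - mu) = 0.7887 - 1.9089 = -1.12 eV
Step 2: Convert: (E-mu)*eV = -1.795e-19 J
Step 3: x = (E-mu)*eV/(kB*T) = -6.794
Step 4: f = 1/(exp(-6.794)+1) = 0.9989

0.9989


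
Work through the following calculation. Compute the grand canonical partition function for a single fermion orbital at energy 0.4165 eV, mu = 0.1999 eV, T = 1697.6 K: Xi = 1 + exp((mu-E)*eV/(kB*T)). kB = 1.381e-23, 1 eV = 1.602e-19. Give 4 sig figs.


Step 1: (mu - E) = 0.1999 - 0.4165 = -0.2166 eV
Step 2: x = (mu-E)*eV/(kB*T) = -0.2166*1.602e-19/(1.381e-23*1697.6) = -1.48
Step 3: exp(x) = 0.2276
Step 4: Xi = 1 + 0.2276 = 1.228

1.228


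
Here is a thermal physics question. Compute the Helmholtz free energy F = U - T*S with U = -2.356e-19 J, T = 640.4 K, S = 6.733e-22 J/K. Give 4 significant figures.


Step 1: T*S = 640.4 * 6.733e-22 = 4.312e-19 J
Step 2: F = U - T*S = -2.356e-19 - 4.312e-19
Step 3: F = -6.668e-19 J

-6.668e-19


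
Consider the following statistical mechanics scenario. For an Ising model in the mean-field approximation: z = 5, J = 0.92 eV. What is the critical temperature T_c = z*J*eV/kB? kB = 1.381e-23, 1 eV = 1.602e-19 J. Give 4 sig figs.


Step 1: z*J = 5*0.92 = 4.6 eV
Step 2: Convert to Joules: 4.6*1.602e-19 = 7.369e-19 J
Step 3: T_c = 7.369e-19 / 1.381e-23 = 5.336e+04 K

5.336e+04


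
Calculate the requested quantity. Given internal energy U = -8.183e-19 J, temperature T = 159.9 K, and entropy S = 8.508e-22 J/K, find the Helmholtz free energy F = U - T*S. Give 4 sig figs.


Step 1: T*S = 159.9 * 8.508e-22 = 1.36e-19 J
Step 2: F = U - T*S = -8.183e-19 - 1.36e-19
Step 3: F = -9.543e-19 J

-9.543e-19


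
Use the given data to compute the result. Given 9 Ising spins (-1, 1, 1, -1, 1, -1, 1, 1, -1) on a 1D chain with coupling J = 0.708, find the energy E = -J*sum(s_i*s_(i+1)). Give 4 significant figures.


Step 1: Nearest-neighbor products: -1, 1, -1, -1, -1, -1, 1, -1
Step 2: Sum of products = -4
Step 3: E = -0.708 * -4 = 2.832

2.832


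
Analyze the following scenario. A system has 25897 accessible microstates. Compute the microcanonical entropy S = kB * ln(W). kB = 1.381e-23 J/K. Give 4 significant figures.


Step 1: ln(W) = ln(25897) = 10.16
Step 2: S = kB * ln(W) = 1.381e-23 * 10.16
Step 3: S = 1.403e-22 J/K

1.403e-22


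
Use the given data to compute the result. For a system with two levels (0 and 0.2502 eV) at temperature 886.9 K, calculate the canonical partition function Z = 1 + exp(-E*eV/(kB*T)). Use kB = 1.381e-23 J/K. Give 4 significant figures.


Step 1: Compute beta*E = E*eV/(kB*T) = 0.2502*1.602e-19/(1.381e-23*886.9) = 3.273
Step 2: exp(-beta*E) = exp(-3.273) = 0.03791
Step 3: Z = 1 + 0.03791 = 1.038

1.038


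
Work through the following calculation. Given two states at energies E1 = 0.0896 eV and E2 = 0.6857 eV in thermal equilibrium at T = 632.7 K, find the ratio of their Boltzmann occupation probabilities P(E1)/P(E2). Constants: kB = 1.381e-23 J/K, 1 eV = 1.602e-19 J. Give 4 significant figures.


Step 1: Compute energy difference dE = E1 - E2 = 0.0896 - 0.6857 = -0.5961 eV
Step 2: Convert to Joules: dE_J = -0.5961 * 1.602e-19 = -9.55e-20 J
Step 3: Compute exponent = -dE_J / (kB * T) = -(-9.55e-20) / (1.381e-23 * 632.7) = 10.93
Step 4: P(E1)/P(E2) = exp(10.93) = 5.578e+04

5.578e+04


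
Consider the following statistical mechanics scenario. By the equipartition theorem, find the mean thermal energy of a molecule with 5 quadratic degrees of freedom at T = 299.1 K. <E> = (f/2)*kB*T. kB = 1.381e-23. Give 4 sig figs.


Step 1: f/2 = 5/2 = 2.5
Step 2: kB*T = 1.381e-23 * 299.1 = 4.131e-21
Step 3: <E> = 2.5 * 4.131e-21 = 1.033e-20 J

1.033e-20


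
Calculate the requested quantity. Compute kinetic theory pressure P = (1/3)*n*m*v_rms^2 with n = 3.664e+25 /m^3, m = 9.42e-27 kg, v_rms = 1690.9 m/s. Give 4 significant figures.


Step 1: v_rms^2 = 1690.9^2 = 2.859e+06
Step 2: n*m = 3.664e+25*9.42e-27 = 0.3451
Step 3: P = (1/3)*0.3451*2.859e+06 = 3.289e+05 Pa

3.289e+05


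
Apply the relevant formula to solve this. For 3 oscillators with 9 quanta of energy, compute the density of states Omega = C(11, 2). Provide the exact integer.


Step 1: Use binomial coefficient C(11, 2)
Step 2: Numerator = 11! / 9!
Step 3: Denominator = 2!
Step 4: Omega = 55

55


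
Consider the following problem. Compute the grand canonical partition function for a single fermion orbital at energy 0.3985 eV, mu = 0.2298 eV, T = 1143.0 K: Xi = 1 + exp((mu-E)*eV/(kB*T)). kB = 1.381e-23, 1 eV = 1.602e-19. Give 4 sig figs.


Step 1: (mu - E) = 0.2298 - 0.3985 = -0.1687 eV
Step 2: x = (mu-E)*eV/(kB*T) = -0.1687*1.602e-19/(1.381e-23*1143.0) = -1.712
Step 3: exp(x) = 0.1805
Step 4: Xi = 1 + 0.1805 = 1.18

1.18


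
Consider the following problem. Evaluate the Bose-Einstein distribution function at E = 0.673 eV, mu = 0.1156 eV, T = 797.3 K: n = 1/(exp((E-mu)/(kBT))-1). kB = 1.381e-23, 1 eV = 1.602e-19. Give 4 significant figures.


Step 1: (E - mu) = 0.5574 eV
Step 2: x = (E-mu)*eV/(kB*T) = 0.5574*1.602e-19/(1.381e-23*797.3) = 8.11
Step 3: exp(x) = 3327
Step 4: n = 1/(exp(x)-1) = 0.0003006

0.0003006


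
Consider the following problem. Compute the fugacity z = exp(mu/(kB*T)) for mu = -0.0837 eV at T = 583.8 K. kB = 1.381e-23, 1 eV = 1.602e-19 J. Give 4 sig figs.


Step 1: Convert mu to Joules: -0.0837*1.602e-19 = -1.341e-20 J
Step 2: kB*T = 1.381e-23*583.8 = 8.062e-21 J
Step 3: mu/(kB*T) = -1.663
Step 4: z = exp(-1.663) = 0.1895

0.1895


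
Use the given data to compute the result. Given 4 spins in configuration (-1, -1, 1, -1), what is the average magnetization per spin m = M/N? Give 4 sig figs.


Step 1: Count up spins (+1): 1, down spins (-1): 3
Step 2: Total magnetization M = 1 - 3 = -2
Step 3: m = M/N = -2/4 = -0.5

-0.5


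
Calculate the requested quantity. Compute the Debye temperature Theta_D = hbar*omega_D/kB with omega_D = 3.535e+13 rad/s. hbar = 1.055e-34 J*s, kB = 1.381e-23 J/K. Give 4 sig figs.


Step 1: hbar*omega_D = 1.055e-34 * 3.535e+13 = 3.729e-21 J
Step 2: Theta_D = 3.729e-21 / 1.381e-23
Step 3: Theta_D = 270.1 K

270.1


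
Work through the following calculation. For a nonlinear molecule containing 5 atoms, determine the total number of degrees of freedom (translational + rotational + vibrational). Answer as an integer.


Step 1: Translational DOF = 3
Step 2: Rotational DOF (nonlinear) = 3
Step 3: Vibrational DOF = 3*5 - 6 = 9
Step 4: Total = 3 + 3 + 9 = 15

15


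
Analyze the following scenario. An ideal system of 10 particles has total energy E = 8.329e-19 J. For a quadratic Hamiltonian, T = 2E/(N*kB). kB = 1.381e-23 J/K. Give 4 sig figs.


Step 1: Numerator = 2*E = 2*8.329e-19 = 1.666e-18 J
Step 2: Denominator = N*kB = 10*1.381e-23 = 1.381e-22
Step 3: T = 1.666e-18 / 1.381e-22 = 1.206e+04 K

1.206e+04


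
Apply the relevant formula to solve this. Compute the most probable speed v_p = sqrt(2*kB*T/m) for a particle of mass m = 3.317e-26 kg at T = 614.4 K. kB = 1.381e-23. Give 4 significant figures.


Step 1: Numerator = 2*kB*T = 2*1.381e-23*614.4 = 1.697e-20
Step 2: Ratio = 1.697e-20 / 3.317e-26 = 5.116e+05
Step 3: v_p = sqrt(5.116e+05) = 715.3 m/s

715.3


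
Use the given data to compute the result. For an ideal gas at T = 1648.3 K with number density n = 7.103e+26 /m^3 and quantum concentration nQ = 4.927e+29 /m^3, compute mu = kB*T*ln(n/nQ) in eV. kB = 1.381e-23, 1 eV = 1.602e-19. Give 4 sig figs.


Step 1: n/nQ = 7.103e+26/4.927e+29 = 0.001442
Step 2: ln(n/nQ) = -6.542
Step 3: mu = kB*T*ln(n/nQ) = 2.276e-20*-6.542 = -1.489e-19 J
Step 4: Convert to eV: -1.489e-19/1.602e-19 = -0.9296 eV

-0.9296


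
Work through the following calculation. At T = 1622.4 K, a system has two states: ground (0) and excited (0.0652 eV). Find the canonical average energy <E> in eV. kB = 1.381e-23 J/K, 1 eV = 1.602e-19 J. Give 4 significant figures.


Step 1: beta*E = 0.0652*1.602e-19/(1.381e-23*1622.4) = 0.4662
Step 2: exp(-beta*E) = 0.6274
Step 3: <E> = 0.0652*0.6274/(1+0.6274) = 0.02514 eV

0.02514


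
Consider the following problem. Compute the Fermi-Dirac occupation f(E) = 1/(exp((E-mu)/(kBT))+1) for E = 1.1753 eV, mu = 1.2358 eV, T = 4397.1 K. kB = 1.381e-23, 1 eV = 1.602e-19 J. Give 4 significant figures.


Step 1: (E - mu) = 1.1753 - 1.2358 = -0.0605 eV
Step 2: Convert: (E-mu)*eV = -9.692e-21 J
Step 3: x = (E-mu)*eV/(kB*T) = -0.1596
Step 4: f = 1/(exp(-0.1596)+1) = 0.5398

0.5398


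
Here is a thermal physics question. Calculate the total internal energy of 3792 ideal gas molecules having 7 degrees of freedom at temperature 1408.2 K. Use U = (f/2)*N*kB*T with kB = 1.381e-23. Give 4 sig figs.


Step 1: f/2 = 7/2 = 3.5
Step 2: N*kB*T = 3792*1.381e-23*1408.2 = 7.374e-17
Step 3: U = 3.5 * 7.374e-17 = 2.581e-16 J

2.581e-16


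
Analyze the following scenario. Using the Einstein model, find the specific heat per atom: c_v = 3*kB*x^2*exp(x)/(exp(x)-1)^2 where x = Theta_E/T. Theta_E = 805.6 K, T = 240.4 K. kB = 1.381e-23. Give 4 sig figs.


Step 1: x = Theta_E/T = 805.6/240.4 = 3.351
Step 2: x^2 = 11.23
Step 3: exp(x) = 28.53
Step 4: c_v = 3*1.381e-23*11.23*28.53/(28.53-1)^2 = 1.751e-23

1.751e-23


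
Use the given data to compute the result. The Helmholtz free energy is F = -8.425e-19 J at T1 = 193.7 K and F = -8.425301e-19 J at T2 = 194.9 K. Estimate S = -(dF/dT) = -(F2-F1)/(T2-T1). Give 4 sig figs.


Step 1: dF = F2 - F1 = -8.425301e-19 - (-8.425e-19) = -3.01e-23 J
Step 2: dT = T2 - T1 = 194.9 - 193.7 = 1.2 K
Step 3: S = -dF/dT = -(-3.01e-23)/1.2 = 2.508e-23 J/K

2.508e-23


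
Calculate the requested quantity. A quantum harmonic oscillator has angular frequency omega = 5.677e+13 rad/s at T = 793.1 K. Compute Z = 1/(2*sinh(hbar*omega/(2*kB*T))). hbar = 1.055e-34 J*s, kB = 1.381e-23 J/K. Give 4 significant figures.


Step 1: Compute x = hbar*omega/(kB*T) = 1.055e-34*5.677e+13/(1.381e-23*793.1) = 0.5468
Step 2: x/2 = 0.2734
Step 3: sinh(x/2) = 0.2768
Step 4: Z = 1/(2*0.2768) = 1.806

1.806


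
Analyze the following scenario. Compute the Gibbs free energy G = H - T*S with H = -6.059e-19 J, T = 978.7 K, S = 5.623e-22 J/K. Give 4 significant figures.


Step 1: T*S = 978.7 * 5.623e-22 = 5.503e-19 J
Step 2: G = H - T*S = -6.059e-19 - 5.503e-19
Step 3: G = -1.156e-18 J

-1.156e-18


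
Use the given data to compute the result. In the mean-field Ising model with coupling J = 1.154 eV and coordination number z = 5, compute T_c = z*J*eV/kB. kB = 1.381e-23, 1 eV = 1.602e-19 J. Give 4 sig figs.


Step 1: z*J = 5*1.154 = 5.77 eV
Step 2: Convert to Joules: 5.77*1.602e-19 = 9.244e-19 J
Step 3: T_c = 9.244e-19 / 1.381e-23 = 6.693e+04 K

6.693e+04


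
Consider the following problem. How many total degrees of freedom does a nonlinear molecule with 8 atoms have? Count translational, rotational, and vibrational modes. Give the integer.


Step 1: Translational DOF = 3
Step 2: Rotational DOF (nonlinear) = 3
Step 3: Vibrational DOF = 3*8 - 6 = 18
Step 4: Total = 3 + 3 + 18 = 24

24


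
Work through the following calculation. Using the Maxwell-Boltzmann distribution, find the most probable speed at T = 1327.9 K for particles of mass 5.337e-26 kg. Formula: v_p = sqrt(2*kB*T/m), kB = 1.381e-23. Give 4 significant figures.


Step 1: Numerator = 2*kB*T = 2*1.381e-23*1327.9 = 3.668e-20
Step 2: Ratio = 3.668e-20 / 5.337e-26 = 6.872e+05
Step 3: v_p = sqrt(6.872e+05) = 829 m/s

829


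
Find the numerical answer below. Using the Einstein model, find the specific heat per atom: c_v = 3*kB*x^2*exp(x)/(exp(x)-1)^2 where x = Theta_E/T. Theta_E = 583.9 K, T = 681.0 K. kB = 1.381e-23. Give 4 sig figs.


Step 1: x = Theta_E/T = 583.9/681.0 = 0.8574
Step 2: x^2 = 0.7352
Step 3: exp(x) = 2.357
Step 4: c_v = 3*1.381e-23*0.7352*2.357/(2.357-1)^2 = 3.898e-23

3.898e-23


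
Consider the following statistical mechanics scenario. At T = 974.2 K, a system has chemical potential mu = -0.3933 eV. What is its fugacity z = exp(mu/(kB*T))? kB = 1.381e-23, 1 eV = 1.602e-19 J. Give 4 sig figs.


Step 1: Convert mu to Joules: -0.3933*1.602e-19 = -6.301e-20 J
Step 2: kB*T = 1.381e-23*974.2 = 1.345e-20 J
Step 3: mu/(kB*T) = -4.683
Step 4: z = exp(-4.683) = 0.009249

0.009249


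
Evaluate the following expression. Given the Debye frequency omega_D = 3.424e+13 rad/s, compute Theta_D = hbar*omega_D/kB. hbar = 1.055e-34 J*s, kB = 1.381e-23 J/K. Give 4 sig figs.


Step 1: hbar*omega_D = 1.055e-34 * 3.424e+13 = 3.612e-21 J
Step 2: Theta_D = 3.612e-21 / 1.381e-23
Step 3: Theta_D = 261.6 K

261.6


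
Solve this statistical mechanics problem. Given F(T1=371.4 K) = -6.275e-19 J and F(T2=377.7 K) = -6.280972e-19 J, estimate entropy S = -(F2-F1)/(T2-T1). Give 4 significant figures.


Step 1: dF = F2 - F1 = -6.280972e-19 - (-6.275e-19) = -5.972e-22 J
Step 2: dT = T2 - T1 = 377.7 - 371.4 = 6.3 K
Step 3: S = -dF/dT = -(-5.972e-22)/6.3 = 9.479e-23 J/K

9.479e-23


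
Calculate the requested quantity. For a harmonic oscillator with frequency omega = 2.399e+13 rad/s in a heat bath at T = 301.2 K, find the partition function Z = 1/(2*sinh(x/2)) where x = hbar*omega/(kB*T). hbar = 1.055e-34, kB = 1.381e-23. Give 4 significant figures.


Step 1: Compute x = hbar*omega/(kB*T) = 1.055e-34*2.399e+13/(1.381e-23*301.2) = 0.6085
Step 2: x/2 = 0.3042
Step 3: sinh(x/2) = 0.3089
Step 4: Z = 1/(2*0.3089) = 1.618

1.618


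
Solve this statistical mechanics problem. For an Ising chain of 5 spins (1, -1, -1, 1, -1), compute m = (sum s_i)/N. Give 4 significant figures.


Step 1: Count up spins (+1): 2, down spins (-1): 3
Step 2: Total magnetization M = 2 - 3 = -1
Step 3: m = M/N = -1/5 = -0.2

-0.2


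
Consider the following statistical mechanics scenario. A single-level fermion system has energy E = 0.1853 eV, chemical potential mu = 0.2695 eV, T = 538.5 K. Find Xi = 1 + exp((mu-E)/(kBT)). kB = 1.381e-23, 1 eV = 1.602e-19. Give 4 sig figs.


Step 1: (mu - E) = 0.2695 - 0.1853 = 0.0842 eV
Step 2: x = (mu-E)*eV/(kB*T) = 0.0842*1.602e-19/(1.381e-23*538.5) = 1.814
Step 3: exp(x) = 6.134
Step 4: Xi = 1 + 6.134 = 7.134

7.134


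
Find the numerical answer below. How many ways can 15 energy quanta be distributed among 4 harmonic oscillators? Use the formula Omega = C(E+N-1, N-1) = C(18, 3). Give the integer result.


Step 1: Use binomial coefficient C(18, 3)
Step 2: Numerator = 18! / 15!
Step 3: Denominator = 3!
Step 4: Omega = 816

816


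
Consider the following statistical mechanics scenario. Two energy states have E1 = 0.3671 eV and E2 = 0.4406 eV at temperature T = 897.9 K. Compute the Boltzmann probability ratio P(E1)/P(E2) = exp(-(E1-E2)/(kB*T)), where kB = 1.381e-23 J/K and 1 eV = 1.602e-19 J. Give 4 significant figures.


Step 1: Compute energy difference dE = E1 - E2 = 0.3671 - 0.4406 = -0.0735 eV
Step 2: Convert to Joules: dE_J = -0.0735 * 1.602e-19 = -1.177e-20 J
Step 3: Compute exponent = -dE_J / (kB * T) = -(-1.177e-20) / (1.381e-23 * 897.9) = 0.9496
Step 4: P(E1)/P(E2) = exp(0.9496) = 2.585

2.585


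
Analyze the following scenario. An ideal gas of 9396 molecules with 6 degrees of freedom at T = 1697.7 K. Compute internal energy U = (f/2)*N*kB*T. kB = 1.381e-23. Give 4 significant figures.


Step 1: f/2 = 6/2 = 3.0
Step 2: N*kB*T = 9396*1.381e-23*1697.7 = 2.203e-16
Step 3: U = 3.0 * 2.203e-16 = 6.609e-16 J

6.609e-16


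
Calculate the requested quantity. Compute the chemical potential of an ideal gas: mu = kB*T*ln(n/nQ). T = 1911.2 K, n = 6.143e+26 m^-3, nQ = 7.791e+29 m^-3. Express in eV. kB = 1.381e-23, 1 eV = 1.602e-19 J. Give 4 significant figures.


Step 1: n/nQ = 6.143e+26/7.791e+29 = 0.0007885
Step 2: ln(n/nQ) = -7.145
Step 3: mu = kB*T*ln(n/nQ) = 2.639e-20*-7.145 = -1.886e-19 J
Step 4: Convert to eV: -1.886e-19/1.602e-19 = -1.177 eV

-1.177


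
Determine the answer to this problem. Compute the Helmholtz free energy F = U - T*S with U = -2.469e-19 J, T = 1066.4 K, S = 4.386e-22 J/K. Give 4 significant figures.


Step 1: T*S = 1066.4 * 4.386e-22 = 4.677e-19 J
Step 2: F = U - T*S = -2.469e-19 - 4.677e-19
Step 3: F = -7.146e-19 J

-7.146e-19


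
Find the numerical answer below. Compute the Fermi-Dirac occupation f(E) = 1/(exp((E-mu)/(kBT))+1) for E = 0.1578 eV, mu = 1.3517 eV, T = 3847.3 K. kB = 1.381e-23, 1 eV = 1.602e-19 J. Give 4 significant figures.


Step 1: (E - mu) = 0.1578 - 1.3517 = -1.194 eV
Step 2: Convert: (E-mu)*eV = -1.913e-19 J
Step 3: x = (E-mu)*eV/(kB*T) = -3.6
Step 4: f = 1/(exp(-3.6)+1) = 0.9734

0.9734


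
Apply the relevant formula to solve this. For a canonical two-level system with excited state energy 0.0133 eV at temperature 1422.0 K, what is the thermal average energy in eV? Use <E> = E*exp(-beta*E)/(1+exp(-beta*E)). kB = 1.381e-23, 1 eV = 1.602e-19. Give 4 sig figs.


Step 1: beta*E = 0.0133*1.602e-19/(1.381e-23*1422.0) = 0.1085
Step 2: exp(-beta*E) = 0.8972
Step 3: <E> = 0.0133*0.8972/(1+0.8972) = 0.00629 eV

0.00629


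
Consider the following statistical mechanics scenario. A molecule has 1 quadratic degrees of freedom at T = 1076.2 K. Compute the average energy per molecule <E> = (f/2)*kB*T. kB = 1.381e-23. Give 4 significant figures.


Step 1: f/2 = 1/2 = 0.5
Step 2: kB*T = 1.381e-23 * 1076.2 = 1.486e-20
Step 3: <E> = 0.5 * 1.486e-20 = 7.431e-21 J

7.431e-21


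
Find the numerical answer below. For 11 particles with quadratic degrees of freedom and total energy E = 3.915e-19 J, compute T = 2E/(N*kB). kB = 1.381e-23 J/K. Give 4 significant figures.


Step 1: Numerator = 2*E = 2*3.915e-19 = 7.83e-19 J
Step 2: Denominator = N*kB = 11*1.381e-23 = 1.519e-22
Step 3: T = 7.83e-19 / 1.519e-22 = 5154 K

5154


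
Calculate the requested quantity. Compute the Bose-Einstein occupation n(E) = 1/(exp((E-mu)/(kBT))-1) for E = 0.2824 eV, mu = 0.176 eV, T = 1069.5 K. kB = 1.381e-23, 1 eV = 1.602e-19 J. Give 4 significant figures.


Step 1: (E - mu) = 0.1064 eV
Step 2: x = (E-mu)*eV/(kB*T) = 0.1064*1.602e-19/(1.381e-23*1069.5) = 1.154
Step 3: exp(x) = 3.171
Step 4: n = 1/(exp(x)-1) = 0.4606

0.4606


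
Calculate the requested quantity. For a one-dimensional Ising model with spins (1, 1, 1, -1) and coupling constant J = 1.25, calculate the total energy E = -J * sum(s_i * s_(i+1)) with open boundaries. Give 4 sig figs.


Step 1: Nearest-neighbor products: 1, 1, -1
Step 2: Sum of products = 1
Step 3: E = -1.25 * 1 = -1.25

-1.25


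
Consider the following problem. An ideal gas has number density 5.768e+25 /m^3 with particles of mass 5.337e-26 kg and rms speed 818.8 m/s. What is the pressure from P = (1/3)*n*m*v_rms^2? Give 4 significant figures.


Step 1: v_rms^2 = 818.8^2 = 6.704e+05
Step 2: n*m = 5.768e+25*5.337e-26 = 3.078
Step 3: P = (1/3)*3.078*6.704e+05 = 6.879e+05 Pa

6.879e+05


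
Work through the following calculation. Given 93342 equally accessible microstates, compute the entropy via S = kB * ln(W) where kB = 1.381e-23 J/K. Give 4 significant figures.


Step 1: ln(W) = ln(93342) = 11.44
Step 2: S = kB * ln(W) = 1.381e-23 * 11.44
Step 3: S = 1.58e-22 J/K

1.58e-22


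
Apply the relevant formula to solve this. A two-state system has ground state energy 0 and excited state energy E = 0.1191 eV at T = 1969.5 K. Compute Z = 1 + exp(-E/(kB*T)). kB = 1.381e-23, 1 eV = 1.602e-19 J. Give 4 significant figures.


Step 1: Compute beta*E = E*eV/(kB*T) = 0.1191*1.602e-19/(1.381e-23*1969.5) = 0.7015
Step 2: exp(-beta*E) = exp(-0.7015) = 0.4958
Step 3: Z = 1 + 0.4958 = 1.496

1.496


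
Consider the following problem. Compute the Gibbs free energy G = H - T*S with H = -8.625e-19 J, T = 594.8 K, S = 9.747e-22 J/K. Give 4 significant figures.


Step 1: T*S = 594.8 * 9.747e-22 = 5.798e-19 J
Step 2: G = H - T*S = -8.625e-19 - 5.798e-19
Step 3: G = -1.442e-18 J

-1.442e-18


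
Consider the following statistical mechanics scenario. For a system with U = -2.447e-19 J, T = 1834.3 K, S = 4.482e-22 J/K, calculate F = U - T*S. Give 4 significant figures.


Step 1: T*S = 1834.3 * 4.482e-22 = 8.221e-19 J
Step 2: F = U - T*S = -2.447e-19 - 8.221e-19
Step 3: F = -1.067e-18 J

-1.067e-18


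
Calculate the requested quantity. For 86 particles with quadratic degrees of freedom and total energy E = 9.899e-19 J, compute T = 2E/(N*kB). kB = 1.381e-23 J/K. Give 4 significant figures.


Step 1: Numerator = 2*E = 2*9.899e-19 = 1.98e-18 J
Step 2: Denominator = N*kB = 86*1.381e-23 = 1.188e-21
Step 3: T = 1.98e-18 / 1.188e-21 = 1667 K

1667


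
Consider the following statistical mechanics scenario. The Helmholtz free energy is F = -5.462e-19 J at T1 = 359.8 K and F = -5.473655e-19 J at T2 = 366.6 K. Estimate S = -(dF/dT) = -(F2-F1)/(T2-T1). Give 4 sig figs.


Step 1: dF = F2 - F1 = -5.473655e-19 - (-5.462e-19) = -1.1655e-21 J
Step 2: dT = T2 - T1 = 366.6 - 359.8 = 6.8 K
Step 3: S = -dF/dT = -(-1.1655e-21)/6.8 = 1.714e-22 J/K

1.714e-22


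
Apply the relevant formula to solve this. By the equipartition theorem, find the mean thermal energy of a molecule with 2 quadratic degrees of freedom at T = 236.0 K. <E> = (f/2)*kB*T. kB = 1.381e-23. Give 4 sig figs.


Step 1: f/2 = 2/2 = 1
Step 2: kB*T = 1.381e-23 * 236.0 = 3.259e-21
Step 3: <E> = 1 * 3.259e-21 = 3.259e-21 J

3.259e-21


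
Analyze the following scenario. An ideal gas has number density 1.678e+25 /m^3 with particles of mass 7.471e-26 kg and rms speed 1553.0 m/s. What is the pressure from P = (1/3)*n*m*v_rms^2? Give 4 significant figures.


Step 1: v_rms^2 = 1553.0^2 = 2.412e+06
Step 2: n*m = 1.678e+25*7.471e-26 = 1.254
Step 3: P = (1/3)*1.254*2.412e+06 = 1.008e+06 Pa

1.008e+06


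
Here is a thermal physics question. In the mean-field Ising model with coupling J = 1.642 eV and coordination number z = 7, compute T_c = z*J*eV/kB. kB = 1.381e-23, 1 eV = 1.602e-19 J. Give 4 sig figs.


Step 1: z*J = 7*1.642 = 11.49 eV
Step 2: Convert to Joules: 11.49*1.602e-19 = 1.841e-18 J
Step 3: T_c = 1.841e-18 / 1.381e-23 = 1.333e+05 K

1.333e+05


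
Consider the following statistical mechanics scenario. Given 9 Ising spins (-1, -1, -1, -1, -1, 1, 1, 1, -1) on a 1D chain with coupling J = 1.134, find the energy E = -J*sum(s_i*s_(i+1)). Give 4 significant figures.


Step 1: Nearest-neighbor products: 1, 1, 1, 1, -1, 1, 1, -1
Step 2: Sum of products = 4
Step 3: E = -1.134 * 4 = -4.536

-4.536


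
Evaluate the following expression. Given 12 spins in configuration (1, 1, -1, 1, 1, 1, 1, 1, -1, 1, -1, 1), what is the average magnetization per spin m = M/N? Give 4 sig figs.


Step 1: Count up spins (+1): 9, down spins (-1): 3
Step 2: Total magnetization M = 9 - 3 = 6
Step 3: m = M/N = 6/12 = 0.5

0.5


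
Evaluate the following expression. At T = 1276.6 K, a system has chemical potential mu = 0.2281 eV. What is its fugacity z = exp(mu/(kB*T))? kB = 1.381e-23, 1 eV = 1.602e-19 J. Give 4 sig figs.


Step 1: Convert mu to Joules: 0.2281*1.602e-19 = 3.654e-20 J
Step 2: kB*T = 1.381e-23*1276.6 = 1.763e-20 J
Step 3: mu/(kB*T) = 2.073
Step 4: z = exp(2.073) = 7.946

7.946


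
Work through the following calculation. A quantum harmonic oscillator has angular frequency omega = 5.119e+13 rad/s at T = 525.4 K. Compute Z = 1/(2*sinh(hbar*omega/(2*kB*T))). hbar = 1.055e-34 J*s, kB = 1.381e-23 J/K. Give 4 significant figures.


Step 1: Compute x = hbar*omega/(kB*T) = 1.055e-34*5.119e+13/(1.381e-23*525.4) = 0.7443
Step 2: x/2 = 0.3722
Step 3: sinh(x/2) = 0.3808
Step 4: Z = 1/(2*0.3808) = 1.313

1.313
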